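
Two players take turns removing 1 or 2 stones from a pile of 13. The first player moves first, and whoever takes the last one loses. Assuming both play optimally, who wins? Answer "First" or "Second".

Positions where the player to move wins (W) vs loses (L):
i:   0  1  2  3  4  5  6  7  8  9 10 11 12 13
     W  L  W  W  L  W  W  L  W  W  L  W  W  L
Position 13 is L, so the second player wins.

Second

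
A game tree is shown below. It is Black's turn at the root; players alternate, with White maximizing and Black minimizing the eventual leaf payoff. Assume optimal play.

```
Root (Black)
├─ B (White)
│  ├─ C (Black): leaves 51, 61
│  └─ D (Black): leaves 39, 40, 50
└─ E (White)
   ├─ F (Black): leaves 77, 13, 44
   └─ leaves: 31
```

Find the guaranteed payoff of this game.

31

C (Black): min(51, 61) = 51
D (Black): min(39, 40, 50) = 39
B (White): max(51, 39) = 51
F (Black): min(77, 13, 44) = 13
E (White): max(13, 31) = 31
Root (Black): min(51, 31) = 31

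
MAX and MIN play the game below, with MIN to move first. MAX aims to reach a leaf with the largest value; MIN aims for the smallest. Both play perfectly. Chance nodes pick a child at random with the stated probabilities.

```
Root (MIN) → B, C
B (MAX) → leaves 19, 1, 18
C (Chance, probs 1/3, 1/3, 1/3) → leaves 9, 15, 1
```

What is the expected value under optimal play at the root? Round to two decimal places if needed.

B (MAX): max(19, 1, 18) = 19
C (Chance): 1/3·9 + 1/3·15 + 1/3·1 = 8.33
Root (MIN): min(19, 8.33) = 8.33

8.33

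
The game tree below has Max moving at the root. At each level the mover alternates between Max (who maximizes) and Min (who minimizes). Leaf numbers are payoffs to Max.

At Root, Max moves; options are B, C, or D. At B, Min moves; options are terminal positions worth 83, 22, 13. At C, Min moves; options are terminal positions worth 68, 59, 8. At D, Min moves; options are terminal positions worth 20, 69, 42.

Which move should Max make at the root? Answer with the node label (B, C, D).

D

B (Min): min(83, 22, 13) = 13
C (Min): min(68, 59, 8) = 8
D (Min): min(20, 69, 42) = 20
Root (Max): max(13, 8, 20) = 20
Max picks the child with the highest value: D (value 20).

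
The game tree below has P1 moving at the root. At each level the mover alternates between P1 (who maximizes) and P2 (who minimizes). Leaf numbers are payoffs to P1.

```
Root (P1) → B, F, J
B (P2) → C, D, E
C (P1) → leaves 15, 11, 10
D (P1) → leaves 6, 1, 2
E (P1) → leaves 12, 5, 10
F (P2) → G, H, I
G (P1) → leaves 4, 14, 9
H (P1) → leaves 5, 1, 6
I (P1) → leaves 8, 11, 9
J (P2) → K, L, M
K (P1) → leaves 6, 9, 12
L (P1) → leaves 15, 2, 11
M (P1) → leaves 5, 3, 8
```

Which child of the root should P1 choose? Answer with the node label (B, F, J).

C (P1): max(15, 11, 10) = 15
D (P1): max(6, 1, 2) = 6
E (P1): max(12, 5, 10) = 12
B (P2): min(15, 6, 12) = 6
G (P1): max(4, 14, 9) = 14
H (P1): max(5, 1, 6) = 6
I (P1): max(8, 11, 9) = 11
F (P2): min(14, 6, 11) = 6
K (P1): max(6, 9, 12) = 12
L (P1): max(15, 2, 11) = 15
M (P1): max(5, 3, 8) = 8
J (P2): min(12, 15, 8) = 8
Root (P1): max(6, 6, 8) = 8
P1 picks the child with the highest value: J (value 8).

J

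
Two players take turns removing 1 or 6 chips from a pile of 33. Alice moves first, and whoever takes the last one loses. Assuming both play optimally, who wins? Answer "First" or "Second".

Mark each pile size as W (mover wins) or L (mover loses):
i:   0  1  2  3  4  5  6  7  8  9 10 11 12 13 14 15 16 17 18 19 20 21 22 23 24 25 26 27 28 29 30 31 32 33
     W  L  W  L  W  L  W  W  L  W  L  W  L  W  W  L  W  L  W  L  W  W  L  W  L  W  L  W  W  L  W  L  W  L
Position 33 is L, so the second player wins.

Second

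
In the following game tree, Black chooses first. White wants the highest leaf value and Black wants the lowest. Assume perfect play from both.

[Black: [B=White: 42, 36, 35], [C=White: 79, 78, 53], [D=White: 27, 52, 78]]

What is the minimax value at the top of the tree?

B (White): max(42, 36, 35) = 42
C (White): max(79, 78, 53) = 79
D (White): max(27, 52, 78) = 78
Root (Black): min(42, 79, 78) = 42

42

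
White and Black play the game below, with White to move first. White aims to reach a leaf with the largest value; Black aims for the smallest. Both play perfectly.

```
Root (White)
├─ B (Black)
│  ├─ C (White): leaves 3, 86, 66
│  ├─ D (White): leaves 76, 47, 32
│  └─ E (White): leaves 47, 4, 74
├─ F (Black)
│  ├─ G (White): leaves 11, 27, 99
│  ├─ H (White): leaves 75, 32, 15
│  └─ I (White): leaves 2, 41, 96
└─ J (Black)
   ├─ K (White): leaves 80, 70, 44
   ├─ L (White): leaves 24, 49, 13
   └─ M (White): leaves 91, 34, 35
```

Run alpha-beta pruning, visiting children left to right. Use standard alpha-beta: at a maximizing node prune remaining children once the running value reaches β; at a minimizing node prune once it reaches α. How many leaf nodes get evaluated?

C [α=-∞,β=+∞]: v=86
D [α=-∞,β=86]: v=76
E [α=-∞,β=76]: v=74
B [α=-∞,β=+∞]: v=74
G [α=74,β=+∞]: v=99
H [α=74,β=99]: v=75
I [α=74,β=75]: v=96
F [α=74,β=+∞]: v=75
K [α=75,β=+∞]: v=80
L [α=75,β=80]: v=49
J [α=75,β=+∞]: v=49 after child 2 ≤ α → α-cutoff, skip 1
Root [α=-∞,β=+∞]: v=75
Leaves evaluated: 24 of 27.

24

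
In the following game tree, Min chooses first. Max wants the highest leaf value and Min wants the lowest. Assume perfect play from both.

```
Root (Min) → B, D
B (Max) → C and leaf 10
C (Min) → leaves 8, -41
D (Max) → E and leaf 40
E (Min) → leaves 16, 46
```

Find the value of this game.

10

C (Min): min(8, -41) = -41
B (Max): max(-41, 10) = 10
E (Min): min(16, 46) = 16
D (Max): max(16, 40) = 40
Root (Min): min(10, 40) = 10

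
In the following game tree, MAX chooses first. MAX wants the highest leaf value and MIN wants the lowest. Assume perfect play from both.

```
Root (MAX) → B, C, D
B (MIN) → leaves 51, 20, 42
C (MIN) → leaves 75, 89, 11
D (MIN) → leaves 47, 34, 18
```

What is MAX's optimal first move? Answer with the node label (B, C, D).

B (MIN): min(51, 20, 42) = 20
C (MIN): min(75, 89, 11) = 11
D (MIN): min(47, 34, 18) = 18
Root (MAX): max(20, 11, 18) = 20
MAX picks the child with the highest value: B (value 20).

B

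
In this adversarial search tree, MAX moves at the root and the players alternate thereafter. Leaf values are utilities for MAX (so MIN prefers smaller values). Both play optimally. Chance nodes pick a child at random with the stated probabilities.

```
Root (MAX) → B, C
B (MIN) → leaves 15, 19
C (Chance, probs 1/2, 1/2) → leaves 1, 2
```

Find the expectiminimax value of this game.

15

B (MIN): min(15, 19) = 15
C (Chance): 1/2·1 + 1/2·2 = 1.5
Root (MAX): max(15, 1.5) = 15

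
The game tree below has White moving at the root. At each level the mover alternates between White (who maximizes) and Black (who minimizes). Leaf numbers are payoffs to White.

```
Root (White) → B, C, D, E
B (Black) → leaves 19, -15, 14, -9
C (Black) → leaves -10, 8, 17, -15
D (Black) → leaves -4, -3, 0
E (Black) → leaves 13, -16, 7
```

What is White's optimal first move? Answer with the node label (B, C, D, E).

D

B (Black): min(19, -15, 14, -9) = -15
C (Black): min(-10, 8, 17, -15) = -15
D (Black): min(-4, -3, 0) = -4
E (Black): min(13, -16, 7) = -16
Root (White): max(-15, -15, -4, -16) = -4
White picks the child with the highest value: D (value -4).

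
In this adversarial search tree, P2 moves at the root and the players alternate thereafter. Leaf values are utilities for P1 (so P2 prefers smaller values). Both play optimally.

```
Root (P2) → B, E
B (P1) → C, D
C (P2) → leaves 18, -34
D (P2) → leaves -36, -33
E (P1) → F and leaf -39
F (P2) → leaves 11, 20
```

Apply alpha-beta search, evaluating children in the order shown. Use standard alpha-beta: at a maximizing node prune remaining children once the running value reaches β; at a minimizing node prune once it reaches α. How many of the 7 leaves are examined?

C [α=-∞,β=+∞]: v=-34
D [α=-34,β=+∞]: v=-36 after child 1 ≤ α → α-cutoff, skip 1
B [α=-∞,β=+∞]: v=-34
F [α=-∞,β=-34]: v=11
E [α=-∞,β=-34]: v=11 after child 1 ≥ β → β-cutoff, skip 1
Root [α=-∞,β=+∞]: v=-34
Leaves evaluated: 5 of 7.

5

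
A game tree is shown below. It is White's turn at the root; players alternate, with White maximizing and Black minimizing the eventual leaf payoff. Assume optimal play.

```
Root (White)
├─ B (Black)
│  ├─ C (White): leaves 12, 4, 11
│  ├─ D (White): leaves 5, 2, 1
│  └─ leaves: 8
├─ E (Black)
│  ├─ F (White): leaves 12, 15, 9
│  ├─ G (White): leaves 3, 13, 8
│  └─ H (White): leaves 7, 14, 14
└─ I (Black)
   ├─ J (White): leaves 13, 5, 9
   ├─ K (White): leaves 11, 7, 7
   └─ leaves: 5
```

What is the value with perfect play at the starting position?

13

C (White): max(12, 4, 11) = 12
D (White): max(5, 2, 1) = 5
B (Black): min(12, 5, 8) = 5
F (White): max(12, 15, 9) = 15
G (White): max(3, 13, 8) = 13
H (White): max(7, 14, 14) = 14
E (Black): min(15, 13, 14) = 13
J (White): max(13, 5, 9) = 13
K (White): max(11, 7, 7) = 11
I (Black): min(13, 11, 5) = 5
Root (White): max(5, 13, 5) = 13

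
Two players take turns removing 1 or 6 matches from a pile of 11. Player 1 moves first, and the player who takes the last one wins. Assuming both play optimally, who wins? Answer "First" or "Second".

Second

Mark each pile size as W (mover wins) or L (mover loses):
i:   0  1  2  3  4  5  6  7  8  9 10 11
     L  W  L  W  L  W  W  L  W  L  W  L
Position 11 is L, so the second player wins.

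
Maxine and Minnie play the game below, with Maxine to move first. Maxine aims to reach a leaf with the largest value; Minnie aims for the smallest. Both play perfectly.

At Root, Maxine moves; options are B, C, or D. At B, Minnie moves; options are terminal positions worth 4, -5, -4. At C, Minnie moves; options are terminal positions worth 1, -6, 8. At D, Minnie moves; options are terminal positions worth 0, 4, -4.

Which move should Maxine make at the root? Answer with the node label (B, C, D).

B (Minnie): min(4, -5, -4) = -5
C (Minnie): min(1, -6, 8) = -6
D (Minnie): min(0, 4, -4) = -4
Root (Maxine): max(-5, -6, -4) = -4
Maxine picks the child with the highest value: D (value -4).

D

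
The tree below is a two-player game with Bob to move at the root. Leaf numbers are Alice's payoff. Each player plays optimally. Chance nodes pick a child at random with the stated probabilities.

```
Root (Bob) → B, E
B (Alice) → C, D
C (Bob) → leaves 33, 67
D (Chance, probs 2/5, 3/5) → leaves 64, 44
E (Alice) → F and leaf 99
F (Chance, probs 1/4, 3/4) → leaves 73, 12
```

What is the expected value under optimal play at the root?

C (Bob): min(33, 67) = 33
D (Chance): 2/5·64 + 3/5·44 = 52
B (Alice): max(33, 52) = 52
F (Chance): 1/4·73 + 3/4·12 = 27.25
E (Alice): max(27.25, 99) = 99
Root (Bob): min(52, 99) = 52

52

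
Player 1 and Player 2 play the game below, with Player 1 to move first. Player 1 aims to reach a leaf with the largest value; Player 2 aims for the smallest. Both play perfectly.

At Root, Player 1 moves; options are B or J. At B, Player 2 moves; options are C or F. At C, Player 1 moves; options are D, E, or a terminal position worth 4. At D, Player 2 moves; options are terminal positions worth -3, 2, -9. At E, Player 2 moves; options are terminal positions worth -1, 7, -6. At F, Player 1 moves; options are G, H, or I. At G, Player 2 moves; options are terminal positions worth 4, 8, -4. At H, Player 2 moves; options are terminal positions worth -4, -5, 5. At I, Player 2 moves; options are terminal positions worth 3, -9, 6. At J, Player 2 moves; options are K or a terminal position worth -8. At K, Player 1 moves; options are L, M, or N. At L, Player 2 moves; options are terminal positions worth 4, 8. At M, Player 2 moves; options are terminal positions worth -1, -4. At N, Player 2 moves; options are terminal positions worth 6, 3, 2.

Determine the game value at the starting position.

D (Player 2): min(-3, 2, -9) = -9
E (Player 2): min(-1, 7, -6) = -6
C (Player 1): max(-9, -6, 4) = 4
G (Player 2): min(4, 8, -4) = -4
H (Player 2): min(-4, -5, 5) = -5
I (Player 2): min(3, -9, 6) = -9
F (Player 1): max(-4, -5, -9) = -4
B (Player 2): min(4, -4) = -4
L (Player 2): min(4, 8) = 4
M (Player 2): min(-1, -4) = -4
N (Player 2): min(6, 3, 2) = 2
K (Player 1): max(4, -4, 2) = 4
J (Player 2): min(4, -8) = -8
Root (Player 1): max(-4, -8) = -4

-4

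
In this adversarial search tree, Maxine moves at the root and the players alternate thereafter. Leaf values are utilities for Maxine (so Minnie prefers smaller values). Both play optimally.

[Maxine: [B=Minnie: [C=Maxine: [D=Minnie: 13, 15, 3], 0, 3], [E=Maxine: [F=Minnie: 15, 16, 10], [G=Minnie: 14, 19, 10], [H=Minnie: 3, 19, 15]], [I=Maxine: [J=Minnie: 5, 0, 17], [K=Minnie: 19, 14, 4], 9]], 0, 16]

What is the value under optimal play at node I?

9

J: min(5, 0, 17) = 0
K: min(19, 14, 4) = 4
I: max(0, 4, 9) = 9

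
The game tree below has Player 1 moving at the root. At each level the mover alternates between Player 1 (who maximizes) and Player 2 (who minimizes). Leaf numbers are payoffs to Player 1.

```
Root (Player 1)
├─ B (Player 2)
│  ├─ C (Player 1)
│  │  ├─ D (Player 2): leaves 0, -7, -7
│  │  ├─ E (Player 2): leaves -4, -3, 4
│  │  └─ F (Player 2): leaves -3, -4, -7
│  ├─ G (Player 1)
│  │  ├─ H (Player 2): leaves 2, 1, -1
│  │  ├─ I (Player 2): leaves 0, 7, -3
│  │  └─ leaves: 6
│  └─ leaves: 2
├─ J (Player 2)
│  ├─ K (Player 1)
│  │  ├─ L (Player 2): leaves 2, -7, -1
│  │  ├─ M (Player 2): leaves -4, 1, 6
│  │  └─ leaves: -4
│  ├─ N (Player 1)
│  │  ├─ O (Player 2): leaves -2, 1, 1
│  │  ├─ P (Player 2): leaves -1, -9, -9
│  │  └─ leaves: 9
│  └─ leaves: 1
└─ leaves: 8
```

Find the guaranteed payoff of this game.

8

D (Player 2): min(0, -7, -7) = -7
E (Player 2): min(-4, -3, 4) = -4
F (Player 2): min(-3, -4, -7) = -7
C (Player 1): max(-7, -4, -7) = -4
H (Player 2): min(2, 1, -1) = -1
I (Player 2): min(0, 7, -3) = -3
G (Player 1): max(-1, -3, 6) = 6
B (Player 2): min(-4, 6, 2) = -4
L (Player 2): min(2, -7, -1) = -7
M (Player 2): min(-4, 1, 6) = -4
K (Player 1): max(-7, -4, -4) = -4
O (Player 2): min(-2, 1, 1) = -2
P (Player 2): min(-1, -9, -9) = -9
N (Player 1): max(-2, -9, 9) = 9
J (Player 2): min(-4, 9, 1) = -4
Root (Player 1): max(-4, -4, 8) = 8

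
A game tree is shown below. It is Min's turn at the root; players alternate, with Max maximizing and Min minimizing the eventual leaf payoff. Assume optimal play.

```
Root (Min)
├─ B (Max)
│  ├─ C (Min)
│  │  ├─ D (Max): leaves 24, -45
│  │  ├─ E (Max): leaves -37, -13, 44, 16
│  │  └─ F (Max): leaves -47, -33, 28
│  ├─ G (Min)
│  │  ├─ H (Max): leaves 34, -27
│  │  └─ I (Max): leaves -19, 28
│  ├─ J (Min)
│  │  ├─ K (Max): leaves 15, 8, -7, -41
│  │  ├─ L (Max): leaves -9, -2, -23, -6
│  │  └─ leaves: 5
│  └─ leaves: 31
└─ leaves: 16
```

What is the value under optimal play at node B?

D: max(24, -45) = 24
E: max(-37, -13, 44, 16) = 44
F: max(-47, -33, 28) = 28
C: min(24, 44, 28) = 24
H: max(34, -27) = 34
I: max(-19, 28) = 28
G: min(34, 28) = 28
K: max(15, 8, -7, -41) = 15
L: max(-9, -2, -23, -6) = -2
J: min(15, -2, 5) = -2
B: max(24, 28, -2, 31) = 31

31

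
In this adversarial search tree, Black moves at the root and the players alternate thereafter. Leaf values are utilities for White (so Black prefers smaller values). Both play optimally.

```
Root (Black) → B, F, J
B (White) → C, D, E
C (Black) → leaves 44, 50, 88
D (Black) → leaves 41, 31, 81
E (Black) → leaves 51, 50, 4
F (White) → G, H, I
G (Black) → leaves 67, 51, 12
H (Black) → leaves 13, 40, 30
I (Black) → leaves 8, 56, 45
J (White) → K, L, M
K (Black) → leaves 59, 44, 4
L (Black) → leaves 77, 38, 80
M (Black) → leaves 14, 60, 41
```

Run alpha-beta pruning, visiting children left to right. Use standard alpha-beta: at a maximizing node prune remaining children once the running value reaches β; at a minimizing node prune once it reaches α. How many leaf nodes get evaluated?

C [α=-∞,β=+∞]: v=44
D [α=44,β=+∞]: v=41 after child 1 ≤ α → α-cutoff, skip 2
E [α=44,β=+∞]: v=4
B [α=-∞,β=+∞]: v=44
G [α=-∞,β=44]: v=12
H [α=12,β=44]: v=13
I [α=13,β=44]: v=8 after child 1 ≤ α → α-cutoff, skip 2
F [α=-∞,β=44]: v=13
K [α=-∞,β=13]: v=4
L [α=4,β=13]: v=38
J [α=-∞,β=13]: v=38 after child 2 ≥ β → β-cutoff, skip 1
Root [α=-∞,β=+∞]: v=13
Leaves evaluated: 20 of 27.

20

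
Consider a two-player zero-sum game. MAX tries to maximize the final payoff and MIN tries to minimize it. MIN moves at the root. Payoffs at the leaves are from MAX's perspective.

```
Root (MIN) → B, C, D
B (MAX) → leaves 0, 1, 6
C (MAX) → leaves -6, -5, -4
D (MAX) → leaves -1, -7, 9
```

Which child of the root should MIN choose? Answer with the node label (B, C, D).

C

B (MAX): max(0, 1, 6) = 6
C (MAX): max(-6, -5, -4) = -4
D (MAX): max(-1, -7, 9) = 9
Root (MIN): min(6, -4, 9) = -4
MIN picks the child with the lowest value: C (value -4).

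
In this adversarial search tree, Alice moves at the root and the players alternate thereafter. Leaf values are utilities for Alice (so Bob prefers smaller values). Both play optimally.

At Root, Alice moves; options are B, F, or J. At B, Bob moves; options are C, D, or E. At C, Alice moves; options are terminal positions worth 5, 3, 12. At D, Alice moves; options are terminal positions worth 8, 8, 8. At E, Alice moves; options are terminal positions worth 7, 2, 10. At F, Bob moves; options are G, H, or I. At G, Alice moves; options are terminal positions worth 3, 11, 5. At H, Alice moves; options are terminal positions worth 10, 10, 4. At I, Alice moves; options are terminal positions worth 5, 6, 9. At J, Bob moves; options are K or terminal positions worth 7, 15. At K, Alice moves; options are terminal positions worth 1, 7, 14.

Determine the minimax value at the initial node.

9

C (Alice): max(5, 3, 12) = 12
D (Alice): max(8, 8, 8) = 8
E (Alice): max(7, 2, 10) = 10
B (Bob): min(12, 8, 10) = 8
G (Alice): max(3, 11, 5) = 11
H (Alice): max(10, 10, 4) = 10
I (Alice): max(5, 6, 9) = 9
F (Bob): min(11, 10, 9) = 9
K (Alice): max(1, 7, 14) = 14
J (Bob): min(14, 7, 15) = 7
Root (Alice): max(8, 9, 7) = 9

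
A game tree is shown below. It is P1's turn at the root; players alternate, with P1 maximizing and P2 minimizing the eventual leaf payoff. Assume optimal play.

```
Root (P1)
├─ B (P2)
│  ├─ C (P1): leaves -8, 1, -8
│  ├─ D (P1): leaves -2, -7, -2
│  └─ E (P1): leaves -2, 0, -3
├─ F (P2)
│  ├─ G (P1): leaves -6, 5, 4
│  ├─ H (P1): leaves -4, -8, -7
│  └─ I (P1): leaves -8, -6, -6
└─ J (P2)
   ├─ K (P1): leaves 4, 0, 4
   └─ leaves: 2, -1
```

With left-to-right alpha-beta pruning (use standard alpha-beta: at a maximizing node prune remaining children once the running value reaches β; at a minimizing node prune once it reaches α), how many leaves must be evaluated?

18

C [α=-∞,β=+∞]: v=1
D [α=-∞,β=1]: v=-2
E [α=-∞,β=-2]: v=-2 after child 1 ≥ β → β-cutoff, skip 2
B [α=-∞,β=+∞]: v=-2
G [α=-2,β=+∞]: v=5
H [α=-2,β=5]: v=-4
F [α=-2,β=+∞]: v=-4 after child 2 ≤ α → α-cutoff, skip 1
K [α=-2,β=+∞]: v=4
J [α=-2,β=+∞]: v=-1
Root [α=-∞,β=+∞]: v=-1
Leaves evaluated: 18 of 23.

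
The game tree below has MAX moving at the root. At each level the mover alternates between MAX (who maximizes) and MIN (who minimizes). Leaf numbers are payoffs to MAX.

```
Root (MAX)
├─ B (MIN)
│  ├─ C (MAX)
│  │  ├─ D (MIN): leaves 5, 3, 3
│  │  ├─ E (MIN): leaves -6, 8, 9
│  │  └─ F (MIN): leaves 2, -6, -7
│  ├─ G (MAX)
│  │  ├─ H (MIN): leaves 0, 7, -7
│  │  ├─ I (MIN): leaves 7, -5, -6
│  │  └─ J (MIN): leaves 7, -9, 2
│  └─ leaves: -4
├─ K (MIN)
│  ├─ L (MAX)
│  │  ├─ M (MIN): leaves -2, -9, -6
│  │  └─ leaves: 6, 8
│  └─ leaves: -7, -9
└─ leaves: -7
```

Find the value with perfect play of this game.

-6

D (MIN): min(5, 3, 3) = 3
E (MIN): min(-6, 8, 9) = -6
F (MIN): min(2, -6, -7) = -7
C (MAX): max(3, -6, -7) = 3
H (MIN): min(0, 7, -7) = -7
I (MIN): min(7, -5, -6) = -6
J (MIN): min(7, -9, 2) = -9
G (MAX): max(-7, -6, -9) = -6
B (MIN): min(3, -6, -4) = -6
M (MIN): min(-2, -9, -6) = -9
L (MAX): max(-9, 6, 8) = 8
K (MIN): min(8, -7, -9) = -9
Root (MAX): max(-6, -9, -7) = -6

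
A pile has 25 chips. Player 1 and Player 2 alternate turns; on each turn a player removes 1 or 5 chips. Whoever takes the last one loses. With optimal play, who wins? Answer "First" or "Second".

Positions where the player to move wins (W) vs loses (L):
i:   0  1  2  3  4  5  6  7  8  9 10 11 12 13 14 15 16 17 18 19 20 21 22 23 24 25
     W  L  W  L  W  L  W  L  W  L  W  L  W  L  W  L  W  L  W  L  W  L  W  L  W  L
Position 25 is L, so the second player wins.

Second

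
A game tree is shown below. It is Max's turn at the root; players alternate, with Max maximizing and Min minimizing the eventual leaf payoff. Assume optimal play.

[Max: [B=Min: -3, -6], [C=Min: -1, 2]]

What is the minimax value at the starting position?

-1

B (Min): min(-3, -6) = -6
C (Min): min(-1, 2) = -1
Root (Max): max(-6, -1) = -1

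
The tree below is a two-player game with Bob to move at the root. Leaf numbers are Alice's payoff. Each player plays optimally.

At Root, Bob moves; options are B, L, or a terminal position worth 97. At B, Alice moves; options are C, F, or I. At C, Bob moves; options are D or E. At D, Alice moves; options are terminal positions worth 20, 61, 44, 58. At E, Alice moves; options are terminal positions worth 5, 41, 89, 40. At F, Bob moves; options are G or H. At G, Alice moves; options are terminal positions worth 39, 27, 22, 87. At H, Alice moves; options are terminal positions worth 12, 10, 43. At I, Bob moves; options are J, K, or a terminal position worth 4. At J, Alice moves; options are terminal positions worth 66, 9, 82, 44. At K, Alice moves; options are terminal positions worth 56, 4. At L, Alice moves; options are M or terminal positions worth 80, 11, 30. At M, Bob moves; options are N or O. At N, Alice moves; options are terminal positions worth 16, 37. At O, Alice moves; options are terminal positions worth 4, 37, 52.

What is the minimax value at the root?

D (Alice): max(20, 61, 44, 58) = 61
E (Alice): max(5, 41, 89, 40) = 89
C (Bob): min(61, 89) = 61
G (Alice): max(39, 27, 22, 87) = 87
H (Alice): max(12, 10, 43) = 43
F (Bob): min(87, 43) = 43
J (Alice): max(66, 9, 82, 44) = 82
K (Alice): max(56, 4) = 56
I (Bob): min(82, 56, 4) = 4
B (Alice): max(61, 43, 4) = 61
N (Alice): max(16, 37) = 37
O (Alice): max(4, 37, 52) = 52
M (Bob): min(37, 52) = 37
L (Alice): max(37, 80, 11, 30) = 80
Root (Bob): min(61, 80, 97) = 61

61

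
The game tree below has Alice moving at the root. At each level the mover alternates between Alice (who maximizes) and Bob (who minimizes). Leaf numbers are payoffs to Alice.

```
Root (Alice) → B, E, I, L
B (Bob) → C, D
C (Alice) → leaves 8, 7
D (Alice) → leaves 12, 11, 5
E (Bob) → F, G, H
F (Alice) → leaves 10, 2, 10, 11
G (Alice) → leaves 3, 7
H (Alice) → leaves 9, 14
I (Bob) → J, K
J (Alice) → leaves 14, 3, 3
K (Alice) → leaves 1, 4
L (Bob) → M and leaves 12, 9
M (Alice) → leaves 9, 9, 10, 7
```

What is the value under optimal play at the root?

9

C (Alice): max(8, 7) = 8
D (Alice): max(12, 11, 5) = 12
B (Bob): min(8, 12) = 8
F (Alice): max(10, 2, 10, 11) = 11
G (Alice): max(3, 7) = 7
H (Alice): max(9, 14) = 14
E (Bob): min(11, 7, 14) = 7
J (Alice): max(14, 3, 3) = 14
K (Alice): max(1, 4) = 4
I (Bob): min(14, 4) = 4
M (Alice): max(9, 9, 10, 7) = 10
L (Bob): min(10, 12, 9) = 9
Root (Alice): max(8, 7, 4, 9) = 9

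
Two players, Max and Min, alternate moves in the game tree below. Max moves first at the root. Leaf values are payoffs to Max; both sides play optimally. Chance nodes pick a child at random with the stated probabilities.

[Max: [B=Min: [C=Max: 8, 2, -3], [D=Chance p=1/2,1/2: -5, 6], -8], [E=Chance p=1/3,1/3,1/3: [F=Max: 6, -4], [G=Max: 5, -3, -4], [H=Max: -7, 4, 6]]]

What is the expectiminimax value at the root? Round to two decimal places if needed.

5.67

C (Max): max(8, 2, -3) = 8
D (Chance): 1/2·-5 + 1/2·6 = 0.5
B (Min): min(8, 0.5, -8) = -8
F (Max): max(6, -4) = 6
G (Max): max(5, -3, -4) = 5
H (Max): max(-7, 4, 6) = 6
E (Chance): 1/3·6 + 1/3·5 + 1/3·6 = 5.67
Root (Max): max(-8, 5.67) = 5.67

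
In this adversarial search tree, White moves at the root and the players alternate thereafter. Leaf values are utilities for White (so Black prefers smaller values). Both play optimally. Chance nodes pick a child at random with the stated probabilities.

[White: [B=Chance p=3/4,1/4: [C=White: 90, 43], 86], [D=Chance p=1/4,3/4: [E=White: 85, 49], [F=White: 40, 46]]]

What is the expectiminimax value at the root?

C (White): max(90, 43) = 90
B (Chance): 3/4·90 + 1/4·86 = 89
E (White): max(85, 49) = 85
F (White): max(40, 46) = 46
D (Chance): 1/4·85 + 3/4·46 = 55.75
Root (White): max(89, 55.75) = 89

89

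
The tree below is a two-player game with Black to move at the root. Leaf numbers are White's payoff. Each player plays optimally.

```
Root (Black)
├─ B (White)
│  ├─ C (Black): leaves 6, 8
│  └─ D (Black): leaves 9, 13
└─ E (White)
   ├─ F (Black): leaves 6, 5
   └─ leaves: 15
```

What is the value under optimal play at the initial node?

C (Black): min(6, 8) = 6
D (Black): min(9, 13) = 9
B (White): max(6, 9) = 9
F (Black): min(6, 5) = 5
E (White): max(5, 15) = 15
Root (Black): min(9, 15) = 9

9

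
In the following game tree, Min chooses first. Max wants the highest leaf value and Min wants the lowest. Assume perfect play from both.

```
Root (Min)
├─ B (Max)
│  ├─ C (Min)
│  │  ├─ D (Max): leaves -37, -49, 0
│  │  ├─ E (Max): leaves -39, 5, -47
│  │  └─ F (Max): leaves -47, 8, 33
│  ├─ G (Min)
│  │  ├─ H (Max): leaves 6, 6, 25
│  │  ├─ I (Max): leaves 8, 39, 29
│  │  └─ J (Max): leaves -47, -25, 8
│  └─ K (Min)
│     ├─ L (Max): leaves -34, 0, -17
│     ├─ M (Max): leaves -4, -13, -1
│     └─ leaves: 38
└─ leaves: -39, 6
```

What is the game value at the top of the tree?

-39

D (Max): max(-37, -49, 0) = 0
E (Max): max(-39, 5, -47) = 5
F (Max): max(-47, 8, 33) = 33
C (Min): min(0, 5, 33) = 0
H (Max): max(6, 6, 25) = 25
I (Max): max(8, 39, 29) = 39
J (Max): max(-47, -25, 8) = 8
G (Min): min(25, 39, 8) = 8
L (Max): max(-34, 0, -17) = 0
M (Max): max(-4, -13, -1) = -1
K (Min): min(0, -1, 38) = -1
B (Max): max(0, 8, -1) = 8
Root (Min): min(8, -39, 6) = -39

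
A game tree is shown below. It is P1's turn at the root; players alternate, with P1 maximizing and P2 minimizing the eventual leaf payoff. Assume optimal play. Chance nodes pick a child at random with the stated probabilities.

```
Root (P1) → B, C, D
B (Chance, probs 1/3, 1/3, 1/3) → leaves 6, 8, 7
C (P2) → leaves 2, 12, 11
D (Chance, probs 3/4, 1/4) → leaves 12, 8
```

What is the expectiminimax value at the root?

11

B (Chance): 1/3·6 + 1/3·8 + 1/3·7 = 7
C (P2): min(2, 12, 11) = 2
D (Chance): 3/4·12 + 1/4·8 = 11
Root (P1): max(7, 2, 11) = 11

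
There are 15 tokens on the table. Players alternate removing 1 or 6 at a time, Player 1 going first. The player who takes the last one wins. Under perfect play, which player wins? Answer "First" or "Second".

Mark each pile size as W (mover wins) or L (mover loses):
i:   0  1  2  3  4  5  6  7  8  9 10 11 12 13 14 15
     L  W  L  W  L  W  W  L  W  L  W  L  W  W  L  W
Position 15 is W, so the first player wins.

First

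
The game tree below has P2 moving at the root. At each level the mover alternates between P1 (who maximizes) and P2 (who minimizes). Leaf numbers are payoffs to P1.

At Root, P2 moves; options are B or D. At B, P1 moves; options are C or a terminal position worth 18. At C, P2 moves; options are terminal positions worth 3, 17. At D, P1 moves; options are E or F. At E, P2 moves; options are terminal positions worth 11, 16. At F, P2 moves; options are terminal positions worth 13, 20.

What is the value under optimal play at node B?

C: min(3, 17) = 3
B: max(3, 18) = 18

18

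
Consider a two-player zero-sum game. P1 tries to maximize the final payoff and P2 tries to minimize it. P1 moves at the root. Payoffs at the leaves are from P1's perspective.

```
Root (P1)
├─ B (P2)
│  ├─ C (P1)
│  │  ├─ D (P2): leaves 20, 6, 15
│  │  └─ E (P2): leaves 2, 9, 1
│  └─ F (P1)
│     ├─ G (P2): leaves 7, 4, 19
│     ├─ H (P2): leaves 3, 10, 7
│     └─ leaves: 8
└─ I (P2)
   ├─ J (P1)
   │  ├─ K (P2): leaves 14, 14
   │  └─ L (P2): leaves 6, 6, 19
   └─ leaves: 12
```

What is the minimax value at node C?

6

D: min(20, 6, 15) = 6
E: min(2, 9, 1) = 1
C: max(6, 1) = 6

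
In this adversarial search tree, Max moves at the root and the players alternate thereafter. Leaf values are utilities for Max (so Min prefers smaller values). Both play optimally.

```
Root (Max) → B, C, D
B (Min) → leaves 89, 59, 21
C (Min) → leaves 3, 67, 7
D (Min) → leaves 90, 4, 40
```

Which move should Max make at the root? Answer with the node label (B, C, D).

B (Min): min(89, 59, 21) = 21
C (Min): min(3, 67, 7) = 3
D (Min): min(90, 4, 40) = 4
Root (Max): max(21, 3, 4) = 21
Max picks the child with the highest value: B (value 21).

B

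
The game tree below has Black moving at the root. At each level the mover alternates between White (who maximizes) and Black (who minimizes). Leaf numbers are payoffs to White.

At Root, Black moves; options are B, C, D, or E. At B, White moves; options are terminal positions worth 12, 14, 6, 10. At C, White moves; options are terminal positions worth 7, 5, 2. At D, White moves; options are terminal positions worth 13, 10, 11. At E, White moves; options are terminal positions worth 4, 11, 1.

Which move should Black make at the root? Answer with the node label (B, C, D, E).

B (White): max(12, 14, 6, 10) = 14
C (White): max(7, 5, 2) = 7
D (White): max(13, 10, 11) = 13
E (White): max(4, 11, 1) = 11
Root (Black): min(14, 7, 13, 11) = 7
Black picks the child with the lowest value: C (value 7).

C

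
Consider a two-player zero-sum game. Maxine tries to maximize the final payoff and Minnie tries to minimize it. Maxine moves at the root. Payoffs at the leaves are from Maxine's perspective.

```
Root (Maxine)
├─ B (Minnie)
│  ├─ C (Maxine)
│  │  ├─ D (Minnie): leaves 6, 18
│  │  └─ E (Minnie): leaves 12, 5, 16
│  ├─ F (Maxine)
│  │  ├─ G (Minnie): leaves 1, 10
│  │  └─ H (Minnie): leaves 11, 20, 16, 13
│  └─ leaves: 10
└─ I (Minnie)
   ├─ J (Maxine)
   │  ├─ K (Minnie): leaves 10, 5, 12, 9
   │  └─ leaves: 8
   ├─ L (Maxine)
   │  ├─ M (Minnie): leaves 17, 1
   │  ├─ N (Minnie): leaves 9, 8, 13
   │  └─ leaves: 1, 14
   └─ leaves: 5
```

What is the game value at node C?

6

D: min(6, 18) = 6
E: min(12, 5, 16) = 5
C: max(6, 5) = 6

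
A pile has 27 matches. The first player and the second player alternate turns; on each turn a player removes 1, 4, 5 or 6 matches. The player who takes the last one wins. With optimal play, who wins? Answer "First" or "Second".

Mark each pile size as W (mover wins) or L (mover loses):
i:   0  1  2  3  4  5  6  7  8  9 10 11 12 13 14 15 16 17 18 19 20 21 22 23 24 25 26 27
     L  W  L  W  W  W  W  W  W  L  W  L  W  W  W  W  W  W  L  W  L  W  W  W  W  W  W  L
Position 27 is L, so the second player wins.

Second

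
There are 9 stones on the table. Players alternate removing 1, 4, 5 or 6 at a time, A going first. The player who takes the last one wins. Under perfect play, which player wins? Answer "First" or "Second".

Second

Mark each pile size as W (mover wins) or L (mover loses):
i:   0  1  2  3  4  5  6  7  8  9
     L  W  L  W  W  W  W  W  W  L
Position 9 is L, so the second player wins.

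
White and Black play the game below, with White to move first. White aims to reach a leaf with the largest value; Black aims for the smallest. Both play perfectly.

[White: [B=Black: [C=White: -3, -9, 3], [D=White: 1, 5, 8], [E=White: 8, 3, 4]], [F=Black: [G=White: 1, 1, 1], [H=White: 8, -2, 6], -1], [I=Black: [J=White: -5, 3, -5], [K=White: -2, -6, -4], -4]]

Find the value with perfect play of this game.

3

C (White): max(-3, -9, 3) = 3
D (White): max(1, 5, 8) = 8
E (White): max(8, 3, 4) = 8
B (Black): min(3, 8, 8) = 3
G (White): max(1, 1, 1) = 1
H (White): max(8, -2, 6) = 8
F (Black): min(1, 8, -1) = -1
J (White): max(-5, 3, -5) = 3
K (White): max(-2, -6, -4) = -2
I (Black): min(3, -2, -4) = -4
Root (White): max(3, -1, -4) = 3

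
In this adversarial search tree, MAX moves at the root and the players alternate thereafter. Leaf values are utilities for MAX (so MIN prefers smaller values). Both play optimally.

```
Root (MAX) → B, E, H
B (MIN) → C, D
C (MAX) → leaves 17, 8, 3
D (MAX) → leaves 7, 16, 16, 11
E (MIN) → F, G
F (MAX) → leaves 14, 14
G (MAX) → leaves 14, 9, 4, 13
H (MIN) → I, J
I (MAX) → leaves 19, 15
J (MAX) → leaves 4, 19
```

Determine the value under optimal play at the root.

19

C (MAX): max(17, 8, 3) = 17
D (MAX): max(7, 16, 16, 11) = 16
B (MIN): min(17, 16) = 16
F (MAX): max(14, 14) = 14
G (MAX): max(14, 9, 4, 13) = 14
E (MIN): min(14, 14) = 14
I (MAX): max(19, 15) = 19
J (MAX): max(4, 19) = 19
H (MIN): min(19, 19) = 19
Root (MAX): max(16, 14, 19) = 19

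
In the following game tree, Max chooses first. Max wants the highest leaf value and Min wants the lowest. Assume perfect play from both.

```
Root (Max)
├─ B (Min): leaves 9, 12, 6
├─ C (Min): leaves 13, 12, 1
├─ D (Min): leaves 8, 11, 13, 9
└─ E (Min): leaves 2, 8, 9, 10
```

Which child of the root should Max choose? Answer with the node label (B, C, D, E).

B (Min): min(9, 12, 6) = 6
C (Min): min(13, 12, 1) = 1
D (Min): min(8, 11, 13, 9) = 8
E (Min): min(2, 8, 9, 10) = 2
Root (Max): max(6, 1, 8, 2) = 8
Max picks the child with the highest value: D (value 8).

D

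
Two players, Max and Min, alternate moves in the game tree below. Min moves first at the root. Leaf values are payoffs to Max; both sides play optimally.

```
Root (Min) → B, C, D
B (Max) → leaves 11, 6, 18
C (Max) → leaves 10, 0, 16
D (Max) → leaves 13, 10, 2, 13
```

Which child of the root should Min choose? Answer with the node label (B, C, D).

B (Max): max(11, 6, 18) = 18
C (Max): max(10, 0, 16) = 16
D (Max): max(13, 10, 2, 13) = 13
Root (Min): min(18, 16, 13) = 13
Min picks the child with the lowest value: D (value 13).

D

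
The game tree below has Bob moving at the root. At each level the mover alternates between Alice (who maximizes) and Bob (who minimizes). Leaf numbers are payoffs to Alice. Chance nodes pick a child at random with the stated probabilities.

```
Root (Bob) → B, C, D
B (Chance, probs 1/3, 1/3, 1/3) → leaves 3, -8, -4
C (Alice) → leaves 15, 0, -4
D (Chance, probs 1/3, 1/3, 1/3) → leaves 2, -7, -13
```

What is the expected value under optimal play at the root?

-6

B (Chance): 1/3·3 + 1/3·-8 + 1/3·-4 = -3
C (Alice): max(15, 0, -4) = 15
D (Chance): 1/3·2 + 1/3·-7 + 1/3·-13 = -6
Root (Bob): min(-3, 15, -6) = -6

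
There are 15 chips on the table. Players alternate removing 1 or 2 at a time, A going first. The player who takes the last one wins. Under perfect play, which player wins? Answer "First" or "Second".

Second

Mark each pile size as W (mover wins) or L (mover loses):
i:   0  1  2  3  4  5  6  7  8  9 10 11 12 13 14 15
     L  W  W  L  W  W  L  W  W  L  W  W  L  W  W  L
Position 15 is L, so the second player wins.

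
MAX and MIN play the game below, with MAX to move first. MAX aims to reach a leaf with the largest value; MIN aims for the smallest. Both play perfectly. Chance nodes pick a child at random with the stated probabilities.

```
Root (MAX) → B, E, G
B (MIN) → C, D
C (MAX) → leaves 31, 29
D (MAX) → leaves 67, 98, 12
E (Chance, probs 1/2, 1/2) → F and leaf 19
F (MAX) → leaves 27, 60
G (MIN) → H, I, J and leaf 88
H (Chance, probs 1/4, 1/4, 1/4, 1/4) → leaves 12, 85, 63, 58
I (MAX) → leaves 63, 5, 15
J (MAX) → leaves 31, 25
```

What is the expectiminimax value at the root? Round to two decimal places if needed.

C (MAX): max(31, 29) = 31
D (MAX): max(67, 98, 12) = 98
B (MIN): min(31, 98) = 31
F (MAX): max(27, 60) = 60
E (Chance): 1/2·60 + 1/2·19 = 39.5
H (Chance): 1/4·12 + 1/4·85 + 1/4·63 + 1/4·58 = 54.5
I (MAX): max(63, 5, 15) = 63
J (MAX): max(31, 25) = 31
G (MIN): min(54.5, 63, 31, 88) = 31
Root (MAX): max(31, 39.5, 31) = 39.5

39.5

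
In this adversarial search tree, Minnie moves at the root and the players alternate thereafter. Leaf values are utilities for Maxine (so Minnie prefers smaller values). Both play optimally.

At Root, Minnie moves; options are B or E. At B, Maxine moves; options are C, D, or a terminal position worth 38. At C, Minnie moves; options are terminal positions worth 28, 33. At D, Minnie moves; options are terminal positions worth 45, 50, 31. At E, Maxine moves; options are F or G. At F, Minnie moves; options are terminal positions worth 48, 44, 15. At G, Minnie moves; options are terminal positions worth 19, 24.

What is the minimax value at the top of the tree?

C (Minnie): min(28, 33) = 28
D (Minnie): min(45, 50, 31) = 31
B (Maxine): max(28, 31, 38) = 38
F (Minnie): min(48, 44, 15) = 15
G (Minnie): min(19, 24) = 19
E (Maxine): max(15, 19) = 19
Root (Minnie): min(38, 19) = 19

19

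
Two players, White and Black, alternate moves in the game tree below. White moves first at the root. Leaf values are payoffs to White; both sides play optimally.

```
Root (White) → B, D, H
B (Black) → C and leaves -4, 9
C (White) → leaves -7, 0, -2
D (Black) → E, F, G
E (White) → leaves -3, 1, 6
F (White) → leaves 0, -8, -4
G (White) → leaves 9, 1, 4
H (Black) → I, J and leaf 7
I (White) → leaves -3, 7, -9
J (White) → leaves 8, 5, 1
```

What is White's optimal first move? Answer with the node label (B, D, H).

C (White): max(-7, 0, -2) = 0
B (Black): min(0, -4, 9) = -4
E (White): max(-3, 1, 6) = 6
F (White): max(0, -8, -4) = 0
G (White): max(9, 1, 4) = 9
D (Black): min(6, 0, 9) = 0
I (White): max(-3, 7, -9) = 7
J (White): max(8, 5, 1) = 8
H (Black): min(7, 8, 7) = 7
Root (White): max(-4, 0, 7) = 7
White picks the child with the highest value: H (value 7).

H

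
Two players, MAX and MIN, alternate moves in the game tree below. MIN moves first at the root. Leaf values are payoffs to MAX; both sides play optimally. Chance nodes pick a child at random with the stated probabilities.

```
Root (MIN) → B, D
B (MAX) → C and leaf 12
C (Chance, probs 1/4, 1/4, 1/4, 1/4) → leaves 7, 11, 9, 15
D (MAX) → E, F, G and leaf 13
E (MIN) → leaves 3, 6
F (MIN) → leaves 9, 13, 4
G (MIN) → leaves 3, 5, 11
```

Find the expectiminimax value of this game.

12

C (Chance): 1/4·7 + 1/4·11 + 1/4·9 + 1/4·15 = 10.5
B (MAX): max(10.5, 12) = 12
E (MIN): min(3, 6) = 3
F (MIN): min(9, 13, 4) = 4
G (MIN): min(3, 5, 11) = 3
D (MAX): max(3, 4, 3, 13) = 13
Root (MIN): min(12, 13) = 12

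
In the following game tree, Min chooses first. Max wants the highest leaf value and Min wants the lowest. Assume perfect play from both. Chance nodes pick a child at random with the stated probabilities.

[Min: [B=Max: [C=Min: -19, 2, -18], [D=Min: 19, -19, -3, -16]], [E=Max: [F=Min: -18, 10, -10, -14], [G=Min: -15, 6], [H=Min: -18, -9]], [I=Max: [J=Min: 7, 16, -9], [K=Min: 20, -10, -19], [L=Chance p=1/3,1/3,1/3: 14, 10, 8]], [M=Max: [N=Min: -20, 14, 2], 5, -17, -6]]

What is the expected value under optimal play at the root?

C (Min): min(-19, 2, -18) = -19
D (Min): min(19, -19, -3, -16) = -19
B (Max): max(-19, -19) = -19
F (Min): min(-18, 10, -10, -14) = -18
G (Min): min(-15, 6) = -15
H (Min): min(-18, -9) = -18
E (Max): max(-18, -15, -18) = -15
J (Min): min(7, 16, -9) = -9
K (Min): min(20, -10, -19) = -19
L (Chance): 1/3·14 + 1/3·10 + 1/3·8 = 10.67
I (Max): max(-9, -19, 10.67) = 10.67
N (Min): min(-20, 14, 2) = -20
M (Max): max(-20, 5, -17, -6) = 5
Root (Min): min(-19, -15, 10.67, 5) = -19

-19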